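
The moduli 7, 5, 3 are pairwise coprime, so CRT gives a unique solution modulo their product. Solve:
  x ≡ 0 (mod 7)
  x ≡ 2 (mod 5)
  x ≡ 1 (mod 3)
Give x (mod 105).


Moduli 7, 5, 3 are pairwise coprime; by CRT there is a unique solution modulo M = 7 · 5 · 3 = 105.
Solve pairwise, accumulating the modulus:
  Start with x ≡ 0 (mod 7).
  Combine with x ≡ 2 (mod 5): since gcd(7, 5) = 1, we get a unique residue mod 35.
    Write x = 0 + 7·t and substitute into x ≡ 2 (mod 5): 7·t ≡ 2 − 0 = 2 (mod 5).
    Reduce coefficients mod 5: 2·t ≡ 2 (mod 5).
    The inverse of 2 mod 5 is 3 (since 2·3 = 6 = 1·5 + 1), so t ≡ 3·2 = 6 ≡ 1 (mod 5).
    Then x = 0 + 7·1 = 7, valid modulo lcm(7, 5) = 35: x ≡ 7 (mod 35).
  Combine with x ≡ 1 (mod 3): since gcd(35, 3) = 1, we get a unique residue mod 105.
    Write x = 7 + 35·t and substitute into x ≡ 1 (mod 3): 35·t ≡ 1 − 7 = -6 (mod 3).
    Reduce coefficients mod 3: 2·t ≡ 0 (mod 3).
    The inverse of 2 mod 3 is 2 (since 2·2 = 4 = 1·3 + 1), so t ≡ 2·0 = 0 ≡ 0 (mod 3).
    Then x = 7 + 35·0 = 7, valid modulo lcm(35, 3) = 105: x ≡ 7 (mod 105).
Verify: 7 mod 7 = 0 ✓, 7 mod 5 = 2 ✓, 7 mod 3 = 1 ✓.

x ≡ 7 (mod 105).


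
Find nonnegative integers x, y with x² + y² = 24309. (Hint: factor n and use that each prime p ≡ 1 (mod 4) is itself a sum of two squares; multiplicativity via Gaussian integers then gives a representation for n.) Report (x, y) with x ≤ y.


Step 1: Factor n = 24309 = 3^2 · 37 · 73.
Step 2: Check the mod-4 condition on each prime factor: 3 ≡ 3 (mod 4), exponent 2 (must be even); 37 ≡ 1 (mod 4), exponent 1; 73 ≡ 1 (mod 4), exponent 1.
All primes ≡ 3 (mod 4) appear to even exponent (or don't appear), so by the two-squares theorem n IS expressible as a sum of two squares.
Step 3: Build a representation. Group n = k² · m with k = 3 and m = 37 · 73 = 2701 (a product of primes ≡ 1 (mod 4)); a representation of m scales to one of n via (k·x)² + (k·y)² = k²(x² + y²). Each prime p ≡ 1 (mod 4) is itself a sum of two squares; find a² by testing p − a² for a perfect square:
  37: 37 − 1² = 36 = 6² ⇒ 37 = 1² + 6².
  73: 73 − 1² = 72, 73 − 2² = 69, 73 − 3² = 64 = 8² ⇒ 73 = 3² + 8².
  Combine using the Brahmagupta–Fibonacci identity (a² + b²)(c² + d²) = (ac − bd)² + (ad + bc)² = (ac + bd)² + (ad − bc)²:
  37 · 73 = 2701: from (1² + 6²)(3² + 8²), take (1·3 − 6·8, 1·8 + 6·3) = (3 − 48, 8 + 18) = (-45, 26); dropping signs (only squares matter) gives (45, 26); check 45² + 26² = 2025 + 676 = 2701 ✓.
  Scale by k = 3: (3·45, 3·26) = (135, 78).
Step 4: Order so x ≤ y and verify: 78² + 135² = 6084 + 18225 = 24309 = n. ✓

n = 24309 = 78² + 135² (one valid representation with x ≤ y).


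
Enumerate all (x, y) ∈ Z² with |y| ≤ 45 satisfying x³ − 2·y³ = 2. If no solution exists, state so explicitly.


The equation is x³ - 2y³ = 2. For fixed y, x³ = 2·y³ + 2, so a solution requires the RHS to be a perfect cube.
Strategy: iterate y from -45 to 45, compute RHS = 2·y³ + 2, and check whether it is a (positive or negative) perfect cube.
Check small values of y:
  y = 0: RHS = 2 is not a perfect cube.
  y = 1: RHS = 4 is not a perfect cube.
  y = -1: RHS = 0 = (0)³ ⇒ x = 0 works.
  y = 2: RHS = 18 is not a perfect cube.
  y = -2: RHS = -14 is not a perfect cube.
  y = 3: RHS = 56 is not a perfect cube.
  y = -3: RHS = -52 is not a perfect cube.
Continuing the search up to |y| = 45 finds no further solutions beyond those listed.
Collected solutions: (0, -1).

Solutions (with |y| ≤ 45): (0, -1).


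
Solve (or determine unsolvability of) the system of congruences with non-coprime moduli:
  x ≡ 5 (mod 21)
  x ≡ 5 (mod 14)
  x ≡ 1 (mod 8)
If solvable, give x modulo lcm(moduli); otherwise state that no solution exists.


Moduli 21, 14, 8 are not pairwise coprime, so CRT works modulo lcm(m_i) when all pairwise compatibility conditions hold.
Pairwise compatibility: gcd(m_i, m_j) must divide a_i - a_j for every pair.
Merge one congruence at a time:
  Start: x ≡ 5 (mod 21).
  Combine with x ≡ 5 (mod 14): gcd(21, 14) = 7; 5 - 5 = 0, which IS divisible by 7, so compatible.
    Write x = 5 + 21·t and substitute into x ≡ 5 (mod 14): 21·t ≡ 5 − 5 = 0 (mod 14).
    Divide the congruence (and modulus) by g = 7: 3·t ≡ 0 (mod 2).
    Reduce coefficients mod 2: 1·t ≡ 0 (mod 2).
    So t ≡ 0 (mod 2).
    Then x = 5 + 21·0 = 5, valid modulo lcm(21, 14) = 42: x ≡ 5 (mod 42).
  Combine with x ≡ 1 (mod 8): gcd(42, 8) = 2; 1 - 5 = -4, which IS divisible by 2, so compatible.
    Write x = 5 + 42·t and substitute into x ≡ 1 (mod 8): 42·t ≡ 1 − 5 = -4 (mod 8).
    Divide the congruence (and modulus) by g = 2: 21·t ≡ -2 (mod 4).
    Reduce coefficients mod 4: 1·t ≡ 2 (mod 4).
    So t ≡ 2 (mod 4).
    Then x = 5 + 42·2 = 89, valid modulo lcm(42, 8) = 168: x ≡ 89 (mod 168).
Verify: 89 mod 21 = 5, 89 mod 14 = 5, 89 mod 8 = 1.

x ≡ 89 (mod 168).


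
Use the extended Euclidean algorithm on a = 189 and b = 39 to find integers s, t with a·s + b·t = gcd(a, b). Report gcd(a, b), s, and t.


Euclidean algorithm on (189, 39) — divide until remainder is 0:
  189 = 4 · 39 + 33
  39 = 1 · 33 + 6
  33 = 5 · 6 + 3
  6 = 2 · 3 + 0
gcd(189, 39) = 3.
Track Bezout coefficients alongside the remainders: start with r₀ = 189 = a·1 + b·0 (s = 1, t = 0) and r₁ = 39 = a·0 + b·1 (s = 0, t = 1); each new remainder r_{k+1} = r_{k-1} − q_k·r_k inherits s_{k+1} = s_{k-1} − q_k·s_k, t_{k+1} = t_{k-1} − q_k·t_k, so r_k = a·s_k + b·t_k at every step:
  q = 4: r = 33, s = 1 − 4·0 = 1, t = 0 − 4·1 = -4  (check: 189·1 + 39·(-4) = 33)
  q = 1: r = 6, s = 0 − 1·1 = -1, t = 1 − 1·(-4) = 5  (check: 189·(-1) + 39·5 = 6)
  q = 5: r = 3, s = 1 − 5·(-1) = 6, t = -4 − 5·5 = -29  (check: 189·6 + 39·(-29) = 3)
The row with r = 3 (the gcd) gives the Bezout coefficients s = 6, t = -29.
Result: 189 · (6) + 39 · (-29) = 3.

gcd(189, 39) = 3; s = 6, t = -29 (check: 189·6 + 39·(-29) = 3).


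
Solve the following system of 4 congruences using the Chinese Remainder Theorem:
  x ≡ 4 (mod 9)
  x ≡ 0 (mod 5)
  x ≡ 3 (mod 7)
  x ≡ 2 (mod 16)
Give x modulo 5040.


Product of moduli M = 9 · 5 · 7 · 16 = 5040.
Merge one congruence at a time:
  Start: x ≡ 4 (mod 9).
  Combine with x ≡ 0 (mod 5); new modulus lcm = 45.
    Write x = 4 + 9·t and substitute into x ≡ 0 (mod 5): 9·t ≡ 0 − 4 = -4 (mod 5).
    Reduce coefficients mod 5: 4·t ≡ 1 (mod 5).
    The inverse of 4 mod 5 is 4 (since 4·4 = 16 = 3·5 + 1), so t ≡ 4·1 = 4 ≡ 4 (mod 5).
    Then x = 4 + 9·4 = 40, valid modulo lcm(9, 5) = 45: x ≡ 40 (mod 45).
  Combine with x ≡ 3 (mod 7); new modulus lcm = 315.
    Write x = 40 + 45·t and substitute into x ≡ 3 (mod 7): 45·t ≡ 3 − 40 = -37 (mod 7).
    Reduce coefficients mod 7: 3·t ≡ 5 (mod 7).
    The inverse of 3 mod 7 is 5 (since 3·5 = 15 = 2·7 + 1), so t ≡ 5·5 = 25 ≡ 4 (mod 7).
    Then x = 40 + 45·4 = 220, valid modulo lcm(45, 7) = 315: x ≡ 220 (mod 315).
  Combine with x ≡ 2 (mod 16); new modulus lcm = 5040.
    Write x = 220 + 315·t and substitute into x ≡ 2 (mod 16): 315·t ≡ 2 − 220 = -218 (mod 16).
    Reduce coefficients mod 16: 11·t ≡ 6 (mod 16).
    The inverse of 11 mod 16 is 3 (since 11·3 = 33 = 2·16 + 1), so t ≡ 3·6 = 18 ≡ 2 (mod 16).
    Then x = 220 + 315·2 = 850, valid modulo lcm(315, 16) = 5040: x ≡ 850 (mod 5040).
Verify against each original: 850 mod 9 = 4, 850 mod 5 = 0, 850 mod 7 = 3, 850 mod 16 = 2.

x ≡ 850 (mod 5040).


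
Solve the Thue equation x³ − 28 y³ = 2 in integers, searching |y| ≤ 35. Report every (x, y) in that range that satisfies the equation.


The equation is x³ - 28y³ = 2. For fixed y, x³ = 28·y³ + 2, so a solution requires the RHS to be a perfect cube.
Strategy: iterate y from -35 to 35, compute RHS = 28·y³ + 2, and check whether it is a (positive or negative) perfect cube.
Check small values of y:
  y = 0: RHS = 2 is not a perfect cube.
  y = 1: RHS = 30 is not a perfect cube.
  y = -1: RHS = -26 is not a perfect cube.
  y = 2: RHS = 226 is not a perfect cube.
  y = -2: RHS = -222 is not a perfect cube.
  y = 3: RHS = 758 is not a perfect cube.
  y = -3: RHS = -754 is not a perfect cube.
Continuing the search up to |y| = 35 finds no solutions either.
No (x, y) in the scanned range satisfies the equation.

No integer solutions with |y| ≤ 35.


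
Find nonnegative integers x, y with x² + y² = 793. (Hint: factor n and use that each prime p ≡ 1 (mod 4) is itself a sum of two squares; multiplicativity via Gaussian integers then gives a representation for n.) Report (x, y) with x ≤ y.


Step 1: Factor n = 793 = 13 · 61.
Step 2: Check the mod-4 condition on each prime factor: 13 ≡ 1 (mod 4), exponent 1; 61 ≡ 1 (mod 4), exponent 1.
All primes ≡ 3 (mod 4) appear to even exponent (or don't appear), so by the two-squares theorem n IS expressible as a sum of two squares.
Step 3: Build a representation. Here n = 13 · 61 is a product of primes ≡ 1 (mod 4). Each prime p ≡ 1 (mod 4) is itself a sum of two squares; find a² by testing p − a² for a perfect square:
  13: 13 − 1² = 12, 13 − 2² = 9 = 3² ⇒ 13 = 2² + 3².
  61: 61 − 1² = 60, 61 − 2² = 57, 61 − 3² = 52, 61 − 4² = 45, 61 − 5² = 36 = 6² ⇒ 61 = 5² + 6².
  Combine using the Brahmagupta–Fibonacci identity (a² + b²)(c² + d²) = (ac − bd)² + (ad + bc)² = (ac + bd)² + (ad − bc)²:
  13 · 61 = 793: from (2² + 3²)(5² + 6²), take (2·5 − 3·6, 2·6 + 3·5) = (10 − 18, 12 + 15) = (-8, 27); dropping signs (only squares matter) gives (8, 27); check 8² + 27² = 64 + 729 = 793 ✓.
Step 4: Order so x ≤ y and verify: 8² + 27² = 64 + 729 = 793 = n. ✓

n = 793 = 8² + 27² (one valid representation with x ≤ y).


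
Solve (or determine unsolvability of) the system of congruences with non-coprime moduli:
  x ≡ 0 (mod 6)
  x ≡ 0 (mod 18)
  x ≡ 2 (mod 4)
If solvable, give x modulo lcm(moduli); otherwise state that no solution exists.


Moduli 6, 18, 4 are not pairwise coprime, so CRT works modulo lcm(m_i) when all pairwise compatibility conditions hold.
Pairwise compatibility: gcd(m_i, m_j) must divide a_i - a_j for every pair.
Merge one congruence at a time:
  Start: x ≡ 0 (mod 6).
  Combine with x ≡ 0 (mod 18): gcd(6, 18) = 6; 0 - 0 = 0, which IS divisible by 6, so compatible.
    Write x = 0 + 6·t and substitute into x ≡ 0 (mod 18): 6·t ≡ 0 − 0 = 0 (mod 18).
    Divide the congruence (and modulus) by g = 6: 1·t ≡ 0 (mod 3).
    So t ≡ 0 (mod 3).
    Then x = 0 + 6·0 = 0, valid modulo lcm(6, 18) = 18: x ≡ 0 (mod 18).
  Combine with x ≡ 2 (mod 4): gcd(18, 4) = 2; 2 - 0 = 2, which IS divisible by 2, so compatible.
    Write x = 0 + 18·t and substitute into x ≡ 2 (mod 4): 18·t ≡ 2 − 0 = 2 (mod 4).
    Divide the congruence (and modulus) by g = 2: 9·t ≡ 1 (mod 2).
    Reduce coefficients mod 2: 1·t ≡ 1 (mod 2).
    So t ≡ 1 (mod 2).
    Then x = 0 + 18·1 = 18, valid modulo lcm(18, 4) = 36: x ≡ 18 (mod 36).
Verify: 18 mod 6 = 0, 18 mod 18 = 0, 18 mod 4 = 2.

x ≡ 18 (mod 36).


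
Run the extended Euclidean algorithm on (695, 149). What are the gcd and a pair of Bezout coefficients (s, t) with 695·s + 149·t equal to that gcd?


Euclidean algorithm on (695, 149) — divide until remainder is 0:
  695 = 4 · 149 + 99
  149 = 1 · 99 + 50
  99 = 1 · 50 + 49
  50 = 1 · 49 + 1
  49 = 49 · 1 + 0
gcd(695, 149) = 1.
Track Bezout coefficients alongside the remainders: start with r₀ = 695 = a·1 + b·0 (s = 1, t = 0) and r₁ = 149 = a·0 + b·1 (s = 0, t = 1); each new remainder r_{k+1} = r_{k-1} − q_k·r_k inherits s_{k+1} = s_{k-1} − q_k·s_k, t_{k+1} = t_{k-1} − q_k·t_k, so r_k = a·s_k + b·t_k at every step:
  q = 4: r = 99, s = 1 − 4·0 = 1, t = 0 − 4·1 = -4  (check: 695·1 + 149·(-4) = 99)
  q = 1: r = 50, s = 0 − 1·1 = -1, t = 1 − 1·(-4) = 5  (check: 695·(-1) + 149·5 = 50)
  q = 1: r = 49, s = 1 − 1·(-1) = 2, t = -4 − 1·5 = -9  (check: 695·2 + 149·(-9) = 49)
  q = 1: r = 1, s = -1 − 1·2 = -3, t = 5 − 1·(-9) = 14  (check: 695·(-3) + 149·14 = 1)
The row with r = 1 (the gcd) gives the Bezout coefficients s = -3, t = 14.
Result: 695 · (-3) + 149 · (14) = 1.

gcd(695, 149) = 1; s = -3, t = 14 (check: 695·(-3) + 149·14 = 1).


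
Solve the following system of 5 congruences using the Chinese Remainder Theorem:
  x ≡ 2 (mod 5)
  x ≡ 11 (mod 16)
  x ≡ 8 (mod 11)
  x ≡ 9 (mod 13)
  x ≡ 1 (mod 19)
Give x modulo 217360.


Product of moduli M = 5 · 16 · 11 · 13 · 19 = 217360.
Merge one congruence at a time:
  Start: x ≡ 2 (mod 5).
  Combine with x ≡ 11 (mod 16); new modulus lcm = 80.
    Write x = 2 + 5·t and substitute into x ≡ 11 (mod 16): 5·t ≡ 11 − 2 = 9 (mod 16).
    The inverse of 5 mod 16 is 13 (since 5·13 = 65 = 4·16 + 1), so t ≡ 13·9 = 117 ≡ 5 (mod 16).
    Then x = 2 + 5·5 = 27, valid modulo lcm(5, 16) = 80: x ≡ 27 (mod 80).
  Combine with x ≡ 8 (mod 11); new modulus lcm = 880.
    Write x = 27 + 80·t and substitute into x ≡ 8 (mod 11): 80·t ≡ 8 − 27 = -19 (mod 11).
    Reduce coefficients mod 11: 3·t ≡ 3 (mod 11).
    The inverse of 3 mod 11 is 4 (since 3·4 = 12 = 1·11 + 1), so t ≡ 4·3 = 12 ≡ 1 (mod 11).
    Then x = 27 + 80·1 = 107, valid modulo lcm(80, 11) = 880: x ≡ 107 (mod 880).
  Combine with x ≡ 9 (mod 13); new modulus lcm = 11440.
    Write x = 107 + 880·t and substitute into x ≡ 9 (mod 13): 880·t ≡ 9 − 107 = -98 (mod 13).
    Reduce coefficients mod 13: 9·t ≡ 6 (mod 13).
    The inverse of 9 mod 13 is 3 (since 9·3 = 27 = 2·13 + 1), so t ≡ 3·6 = 18 ≡ 5 (mod 13).
    Then x = 107 + 880·5 = 4507, valid modulo lcm(880, 13) = 11440: x ≡ 4507 (mod 11440).
  Combine with x ≡ 1 (mod 19); new modulus lcm = 217360.
    Write x = 4507 + 11440·t and substitute into x ≡ 1 (mod 19): 11440·t ≡ 1 − 4507 = -4506 (mod 19).
    Reduce coefficients mod 19: 2·t ≡ 16 (mod 19).
    The inverse of 2 mod 19 is 10 (since 2·10 = 20 = 1·19 + 1), so t ≡ 10·16 = 160 ≡ 8 (mod 19).
    Then x = 4507 + 11440·8 = 96027, valid modulo lcm(11440, 19) = 217360: x ≡ 96027 (mod 217360).
Verify against each original: 96027 mod 5 = 2, 96027 mod 16 = 11, 96027 mod 11 = 8, 96027 mod 13 = 9, 96027 mod 19 = 1.

x ≡ 96027 (mod 217360).


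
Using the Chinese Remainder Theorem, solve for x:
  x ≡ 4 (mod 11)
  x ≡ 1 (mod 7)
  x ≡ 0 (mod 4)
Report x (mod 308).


Moduli 11, 7, 4 are pairwise coprime; by CRT there is a unique solution modulo M = 11 · 7 · 4 = 308.
Solve pairwise, accumulating the modulus:
  Start with x ≡ 4 (mod 11).
  Combine with x ≡ 1 (mod 7): since gcd(11, 7) = 1, we get a unique residue mod 77.
    Write x = 4 + 11·t and substitute into x ≡ 1 (mod 7): 11·t ≡ 1 − 4 = -3 (mod 7).
    Reduce coefficients mod 7: 4·t ≡ 4 (mod 7).
    The inverse of 4 mod 7 is 2 (since 4·2 = 8 = 1·7 + 1), so t ≡ 2·4 = 8 ≡ 1 (mod 7).
    Then x = 4 + 11·1 = 15, valid modulo lcm(11, 7) = 77: x ≡ 15 (mod 77).
  Combine with x ≡ 0 (mod 4): since gcd(77, 4) = 1, we get a unique residue mod 308.
    Write x = 15 + 77·t and substitute into x ≡ 0 (mod 4): 77·t ≡ 0 − 15 = -15 (mod 4).
    Reduce coefficients mod 4: 1·t ≡ 1 (mod 4).
    So t ≡ 1 (mod 4).
    Then x = 15 + 77·1 = 92, valid modulo lcm(77, 4) = 308: x ≡ 92 (mod 308).
Verify: 92 mod 11 = 4 ✓, 92 mod 7 = 1 ✓, 92 mod 4 = 0 ✓.

x ≡ 92 (mod 308).


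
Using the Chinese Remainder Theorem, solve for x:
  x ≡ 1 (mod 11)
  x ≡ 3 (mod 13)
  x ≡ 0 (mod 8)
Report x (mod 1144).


Moduli 11, 13, 8 are pairwise coprime; by CRT there is a unique solution modulo M = 11 · 13 · 8 = 1144.
Solve pairwise, accumulating the modulus:
  Start with x ≡ 1 (mod 11).
  Combine with x ≡ 3 (mod 13): since gcd(11, 13) = 1, we get a unique residue mod 143.
    Write x = 1 + 11·t and substitute into x ≡ 3 (mod 13): 11·t ≡ 3 − 1 = 2 (mod 13).
    The inverse of 11 mod 13 is 6 (since 11·6 = 66 = 5·13 + 1), so t ≡ 6·2 = 12 ≡ 12 (mod 13).
    Then x = 1 + 11·12 = 133, valid modulo lcm(11, 13) = 143: x ≡ 133 (mod 143).
  Combine with x ≡ 0 (mod 8): since gcd(143, 8) = 1, we get a unique residue mod 1144.
    Write x = 133 + 143·t and substitute into x ≡ 0 (mod 8): 143·t ≡ 0 − 133 = -133 (mod 8).
    Reduce coefficients mod 8: 7·t ≡ 3 (mod 8).
    The inverse of 7 mod 8 is 7 (since 7·7 = 49 = 6·8 + 1), so t ≡ 7·3 = 21 ≡ 5 (mod 8).
    Then x = 133 + 143·5 = 848, valid modulo lcm(143, 8) = 1144: x ≡ 848 (mod 1144).
Verify: 848 mod 11 = 1 ✓, 848 mod 13 = 3 ✓, 848 mod 8 = 0 ✓.

x ≡ 848 (mod 1144).


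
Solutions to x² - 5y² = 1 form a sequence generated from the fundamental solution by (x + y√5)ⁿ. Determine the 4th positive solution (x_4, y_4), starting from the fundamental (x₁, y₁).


Step 1: Find the fundamental solution (x₁, y₁) of x² - 5y² = 1.
  Expand √5 as a continued fraction. a₀ = ⌊√5⌋ = 2; iterate m_{k+1} = d_k·a_k − m_k, d_{k+1} = (5 − m_{k+1}²)/d_k, a_{k+1} = ⌊(a₀ + m_{k+1})/d_{k+1}⌋ (starting m₀ = 0, d₀ = 1), with convergents p_k = a_k·p_{k-1} + p_{k-2}, q_k = a_k·q_{k-1} + q_{k-2} (p₋₁ = 1, q₋₁ = 0):
  k = 0: a₀ = 2; p₀/q₀ = 2/1; p₀² − 5·q₀² = 4 − 5 = -1.
  k = 1: m = 2, d = 1, a = ⌊(2 + 2)/1⌋ = 4; p/q = (4·2 + 1)/(4·1 + 0) = 9/4; p² − 5·q² = 81 − 80 = 1.
  The first convergent with p² − 5·q² = 1 gives the fundamental solution (x₁, y₁) = (9, 4).
Step 2: Apply the recurrence (x_{n+1}, y_{n+1}) = (x₁x_n + 5y₁y_n, x₁y_n + y₁x_n) repeatedly.
  From (x_1, y_1) = (9, 4): x_2 = 9·9 + 5·4·4 = 161; y_2 = 9·4 + 4·9 = 72.
  From (x_2, y_2) = (161, 72): x_3 = 9·161 + 5·4·72 = 2889; y_3 = 9·72 + 4·161 = 1292.
  From (x_3, y_3) = (2889, 1292): x_4 = 9·2889 + 5·4·1292 = 51841; y_4 = 9·1292 + 4·2889 = 23184.
Step 3: Verify x_4² - 5·y_4² = 2687489281 - 2687489280 = 1 (should be 1). ✓

(x_1, y_1) = (9, 4); (x_4, y_4) = (51841, 23184).


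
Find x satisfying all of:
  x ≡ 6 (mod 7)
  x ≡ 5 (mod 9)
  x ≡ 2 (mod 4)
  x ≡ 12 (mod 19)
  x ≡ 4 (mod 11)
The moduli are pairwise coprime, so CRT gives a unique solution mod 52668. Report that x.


Product of moduli M = 7 · 9 · 4 · 19 · 11 = 52668.
Merge one congruence at a time:
  Start: x ≡ 6 (mod 7).
  Combine with x ≡ 5 (mod 9); new modulus lcm = 63.
    Write x = 6 + 7·t and substitute into x ≡ 5 (mod 9): 7·t ≡ 5 − 6 = -1 (mod 9).
    Reduce coefficients mod 9: 7·t ≡ 8 (mod 9).
    The inverse of 7 mod 9 is 4 (since 7·4 = 28 = 3·9 + 1), so t ≡ 4·8 = 32 ≡ 5 (mod 9).
    Then x = 6 + 7·5 = 41, valid modulo lcm(7, 9) = 63: x ≡ 41 (mod 63).
  Combine with x ≡ 2 (mod 4); new modulus lcm = 252.
    Write x = 41 + 63·t and substitute into x ≡ 2 (mod 4): 63·t ≡ 2 − 41 = -39 (mod 4).
    Reduce coefficients mod 4: 3·t ≡ 1 (mod 4).
    The inverse of 3 mod 4 is 3 (since 3·3 = 9 = 2·4 + 1), so t ≡ 3·1 = 3 ≡ 3 (mod 4).
    Then x = 41 + 63·3 = 230, valid modulo lcm(63, 4) = 252: x ≡ 230 (mod 252).
  Combine with x ≡ 12 (mod 19); new modulus lcm = 4788.
    Write x = 230 + 252·t and substitute into x ≡ 12 (mod 19): 252·t ≡ 12 − 230 = -218 (mod 19).
    Reduce coefficients mod 19: 5·t ≡ 10 (mod 19).
    The inverse of 5 mod 19 is 4 (since 5·4 = 20 = 1·19 + 1), so t ≡ 4·10 = 40 ≡ 2 (mod 19).
    Then x = 230 + 252·2 = 734, valid modulo lcm(252, 19) = 4788: x ≡ 734 (mod 4788).
  Combine with x ≡ 4 (mod 11); new modulus lcm = 52668.
    Write x = 734 + 4788·t and substitute into x ≡ 4 (mod 11): 4788·t ≡ 4 − 734 = -730 (mod 11).
    Reduce coefficients mod 11: 3·t ≡ 7 (mod 11).
    The inverse of 3 mod 11 is 4 (since 3·4 = 12 = 1·11 + 1), so t ≡ 4·7 = 28 ≡ 6 (mod 11).
    Then x = 734 + 4788·6 = 29462, valid modulo lcm(4788, 11) = 52668: x ≡ 29462 (mod 52668).
Verify against each original: 29462 mod 7 = 6, 29462 mod 9 = 5, 29462 mod 4 = 2, 29462 mod 19 = 12, 29462 mod 11 = 4.

x ≡ 29462 (mod 52668).


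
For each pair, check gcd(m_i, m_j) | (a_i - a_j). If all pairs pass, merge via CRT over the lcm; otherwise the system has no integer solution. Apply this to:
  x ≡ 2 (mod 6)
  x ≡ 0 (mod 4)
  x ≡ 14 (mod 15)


Moduli 6, 4, 15 are not pairwise coprime, so CRT works modulo lcm(m_i) when all pairwise compatibility conditions hold.
Pairwise compatibility: gcd(m_i, m_j) must divide a_i - a_j for every pair.
Merge one congruence at a time:
  Start: x ≡ 2 (mod 6).
  Combine with x ≡ 0 (mod 4): gcd(6, 4) = 2; 0 - 2 = -2, which IS divisible by 2, so compatible.
    Write x = 2 + 6·t and substitute into x ≡ 0 (mod 4): 6·t ≡ 0 − 2 = -2 (mod 4).
    Divide the congruence (and modulus) by g = 2: 3·t ≡ -1 (mod 2).
    Reduce coefficients mod 2: 1·t ≡ 1 (mod 2).
    So t ≡ 1 (mod 2).
    Then x = 2 + 6·1 = 8, valid modulo lcm(6, 4) = 12: x ≡ 8 (mod 12).
  Combine with x ≡ 14 (mod 15): gcd(12, 15) = 3; 14 - 8 = 6, which IS divisible by 3, so compatible.
    Write x = 8 + 12·t and substitute into x ≡ 14 (mod 15): 12·t ≡ 14 − 8 = 6 (mod 15).
    Divide the congruence (and modulus) by g = 3: 4·t ≡ 2 (mod 5).
    The inverse of 4 mod 5 is 4 (since 4·4 = 16 = 3·5 + 1), so t ≡ 4·2 = 8 ≡ 3 (mod 5).
    Then x = 8 + 12·3 = 44, valid modulo lcm(12, 15) = 60: x ≡ 44 (mod 60).
Verify: 44 mod 6 = 2, 44 mod 4 = 0, 44 mod 15 = 14.

x ≡ 44 (mod 60).


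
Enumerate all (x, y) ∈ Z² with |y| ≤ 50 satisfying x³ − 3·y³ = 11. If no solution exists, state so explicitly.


The equation is x³ - 3y³ = 11. For fixed y, x³ = 3·y³ + 11, so a solution requires the RHS to be a perfect cube.
Strategy: iterate y from -50 to 50, compute RHS = 3·y³ + 11, and check whether it is a (positive or negative) perfect cube.
Check small values of y:
  y = 0: RHS = 11 is not a perfect cube.
  y = 1: RHS = 14 is not a perfect cube.
  y = -1: RHS = 8 = (2)³ ⇒ x = 2 works.
  y = 2: RHS = 35 is not a perfect cube.
  y = -2: RHS = -13 is not a perfect cube.
  y = 3: RHS = 92 is not a perfect cube.
  y = -3: RHS = -70 is not a perfect cube.
Continuing the search up to |y| = 50 finds no further solutions beyond those listed.
Collected solutions: (2, -1).

Solutions (with |y| ≤ 50): (2, -1).


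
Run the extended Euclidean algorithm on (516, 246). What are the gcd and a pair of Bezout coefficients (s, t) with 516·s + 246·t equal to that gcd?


Euclidean algorithm on (516, 246) — divide until remainder is 0:
  516 = 2 · 246 + 24
  246 = 10 · 24 + 6
  24 = 4 · 6 + 0
gcd(516, 246) = 6.
Track Bezout coefficients alongside the remainders: start with r₀ = 516 = a·1 + b·0 (s = 1, t = 0) and r₁ = 246 = a·0 + b·1 (s = 0, t = 1); each new remainder r_{k+1} = r_{k-1} − q_k·r_k inherits s_{k+1} = s_{k-1} − q_k·s_k, t_{k+1} = t_{k-1} − q_k·t_k, so r_k = a·s_k + b·t_k at every step:
  q = 2: r = 24, s = 1 − 2·0 = 1, t = 0 − 2·1 = -2  (check: 516·1 + 246·(-2) = 24)
  q = 10: r = 6, s = 0 − 10·1 = -10, t = 1 − 10·(-2) = 21  (check: 516·(-10) + 246·21 = 6)
The row with r = 6 (the gcd) gives the Bezout coefficients s = -10, t = 21.
Result: 516 · (-10) + 246 · (21) = 6.

gcd(516, 246) = 6; s = -10, t = 21 (check: 516·(-10) + 246·21 = 6).


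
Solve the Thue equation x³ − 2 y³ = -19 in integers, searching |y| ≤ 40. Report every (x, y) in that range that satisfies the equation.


The equation is x³ - 2y³ = -19. For fixed y, x³ = 2·y³ − 19, so a solution requires the RHS to be a perfect cube.
Strategy: iterate y from -40 to 40, compute RHS = 2·y³ − 19, and check whether it is a (positive or negative) perfect cube.
Check small values of y:
  y = 0: RHS = -19 is not a perfect cube.
  y = 1: RHS = -17 is not a perfect cube.
  y = -1: RHS = -21 is not a perfect cube.
  y = 2: RHS = -3 is not a perfect cube.
  y = -2: RHS = -35 is not a perfect cube.
  y = 3: RHS = 35 is not a perfect cube.
  y = -3: RHS = -73 is not a perfect cube.
Continuing the search up to |y| = 40 finds no solutions either.
No (x, y) in the scanned range satisfies the equation.

No integer solutions with |y| ≤ 40.


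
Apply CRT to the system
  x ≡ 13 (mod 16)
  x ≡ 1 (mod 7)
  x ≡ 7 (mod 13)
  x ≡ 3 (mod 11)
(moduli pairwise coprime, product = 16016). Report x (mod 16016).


Product of moduli M = 16 · 7 · 13 · 11 = 16016.
Merge one congruence at a time:
  Start: x ≡ 13 (mod 16).
  Combine with x ≡ 1 (mod 7); new modulus lcm = 112.
    Write x = 13 + 16·t and substitute into x ≡ 1 (mod 7): 16·t ≡ 1 − 13 = -12 (mod 7).
    Reduce coefficients mod 7: 2·t ≡ 2 (mod 7).
    The inverse of 2 mod 7 is 4 (since 2·4 = 8 = 1·7 + 1), so t ≡ 4·2 = 8 ≡ 1 (mod 7).
    Then x = 13 + 16·1 = 29, valid modulo lcm(16, 7) = 112: x ≡ 29 (mod 112).
  Combine with x ≡ 7 (mod 13); new modulus lcm = 1456.
    Write x = 29 + 112·t and substitute into x ≡ 7 (mod 13): 112·t ≡ 7 − 29 = -22 (mod 13).
    Reduce coefficients mod 13: 8·t ≡ 4 (mod 13).
    The inverse of 8 mod 13 is 5 (since 8·5 = 40 = 3·13 + 1), so t ≡ 5·4 = 20 ≡ 7 (mod 13).
    Then x = 29 + 112·7 = 813, valid modulo lcm(112, 13) = 1456: x ≡ 813 (mod 1456).
  Combine with x ≡ 3 (mod 11); new modulus lcm = 16016.
    Write x = 813 + 1456·t and substitute into x ≡ 3 (mod 11): 1456·t ≡ 3 − 813 = -810 (mod 11).
    Reduce coefficients mod 11: 4·t ≡ 4 (mod 11).
    The inverse of 4 mod 11 is 3 (since 4·3 = 12 = 1·11 + 1), so t ≡ 3·4 = 12 ≡ 1 (mod 11).
    Then x = 813 + 1456·1 = 2269, valid modulo lcm(1456, 11) = 16016: x ≡ 2269 (mod 16016).
Verify against each original: 2269 mod 16 = 13, 2269 mod 7 = 1, 2269 mod 13 = 7, 2269 mod 11 = 3.

x ≡ 2269 (mod 16016).


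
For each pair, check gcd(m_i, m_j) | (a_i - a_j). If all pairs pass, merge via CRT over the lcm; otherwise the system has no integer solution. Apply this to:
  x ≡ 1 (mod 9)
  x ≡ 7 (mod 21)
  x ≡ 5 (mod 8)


Moduli 9, 21, 8 are not pairwise coprime, so CRT works modulo lcm(m_i) when all pairwise compatibility conditions hold.
Pairwise compatibility: gcd(m_i, m_j) must divide a_i - a_j for every pair.
Merge one congruence at a time:
  Start: x ≡ 1 (mod 9).
  Combine with x ≡ 7 (mod 21): gcd(9, 21) = 3; 7 - 1 = 6, which IS divisible by 3, so compatible.
    Write x = 1 + 9·t and substitute into x ≡ 7 (mod 21): 9·t ≡ 7 − 1 = 6 (mod 21).
    Divide the congruence (and modulus) by g = 3: 3·t ≡ 2 (mod 7).
    The inverse of 3 mod 7 is 5 (since 3·5 = 15 = 2·7 + 1), so t ≡ 5·2 = 10 ≡ 3 (mod 7).
    Then x = 1 + 9·3 = 28, valid modulo lcm(9, 21) = 63: x ≡ 28 (mod 63).
  Combine with x ≡ 5 (mod 8): gcd(63, 8) = 1; 5 - 28 = -23, which IS divisible by 1, so compatible.
    Write x = 28 + 63·t and substitute into x ≡ 5 (mod 8): 63·t ≡ 5 − 28 = -23 (mod 8).
    Reduce coefficients mod 8: 7·t ≡ 1 (mod 8).
    The inverse of 7 mod 8 is 7 (since 7·7 = 49 = 6·8 + 1), so t ≡ 7·1 = 7 ≡ 7 (mod 8).
    Then x = 28 + 63·7 = 469, valid modulo lcm(63, 8) = 504: x ≡ 469 (mod 504).
Verify: 469 mod 9 = 1, 469 mod 21 = 7, 469 mod 8 = 5.

x ≡ 469 (mod 504).


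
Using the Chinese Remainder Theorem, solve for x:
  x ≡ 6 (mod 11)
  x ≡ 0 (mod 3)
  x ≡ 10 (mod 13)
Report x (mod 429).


Moduli 11, 3, 13 are pairwise coprime; by CRT there is a unique solution modulo M = 11 · 3 · 13 = 429.
Solve pairwise, accumulating the modulus:
  Start with x ≡ 6 (mod 11).
  Combine with x ≡ 0 (mod 3): since gcd(11, 3) = 1, we get a unique residue mod 33.
    Write x = 6 + 11·t and substitute into x ≡ 0 (mod 3): 11·t ≡ 0 − 6 = -6 (mod 3).
    Reduce coefficients mod 3: 2·t ≡ 0 (mod 3).
    The inverse of 2 mod 3 is 2 (since 2·2 = 4 = 1·3 + 1), so t ≡ 2·0 = 0 ≡ 0 (mod 3).
    Then x = 6 + 11·0 = 6, valid modulo lcm(11, 3) = 33: x ≡ 6 (mod 33).
  Combine with x ≡ 10 (mod 13): since gcd(33, 13) = 1, we get a unique residue mod 429.
    Write x = 6 + 33·t and substitute into x ≡ 10 (mod 13): 33·t ≡ 10 − 6 = 4 (mod 13).
    Reduce coefficients mod 13: 7·t ≡ 4 (mod 13).
    The inverse of 7 mod 13 is 2 (since 7·2 = 14 = 1·13 + 1), so t ≡ 2·4 = 8 ≡ 8 (mod 13).
    Then x = 6 + 33·8 = 270, valid modulo lcm(33, 13) = 429: x ≡ 270 (mod 429).
Verify: 270 mod 11 = 6 ✓, 270 mod 3 = 0 ✓, 270 mod 13 = 10 ✓.

x ≡ 270 (mod 429).


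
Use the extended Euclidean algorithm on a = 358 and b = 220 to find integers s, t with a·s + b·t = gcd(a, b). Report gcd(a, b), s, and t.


Euclidean algorithm on (358, 220) — divide until remainder is 0:
  358 = 1 · 220 + 138
  220 = 1 · 138 + 82
  138 = 1 · 82 + 56
  82 = 1 · 56 + 26
  56 = 2 · 26 + 4
  26 = 6 · 4 + 2
  4 = 2 · 2 + 0
gcd(358, 220) = 2.
Track Bezout coefficients alongside the remainders: start with r₀ = 358 = a·1 + b·0 (s = 1, t = 0) and r₁ = 220 = a·0 + b·1 (s = 0, t = 1); each new remainder r_{k+1} = r_{k-1} − q_k·r_k inherits s_{k+1} = s_{k-1} − q_k·s_k, t_{k+1} = t_{k-1} − q_k·t_k, so r_k = a·s_k + b·t_k at every step:
  q = 1: r = 138, s = 1 − 1·0 = 1, t = 0 − 1·1 = -1  (check: 358·1 + 220·(-1) = 138)
  q = 1: r = 82, s = 0 − 1·1 = -1, t = 1 − 1·(-1) = 2  (check: 358·(-1) + 220·2 = 82)
  q = 1: r = 56, s = 1 − 1·(-1) = 2, t = -1 − 1·2 = -3  (check: 358·2 + 220·(-3) = 56)
  q = 1: r = 26, s = -1 − 1·2 = -3, t = 2 − 1·(-3) = 5  (check: 358·(-3) + 220·5 = 26)
  q = 2: r = 4, s = 2 − 2·(-3) = 8, t = -3 − 2·5 = -13  (check: 358·8 + 220·(-13) = 4)
  q = 6: r = 2, s = -3 − 6·8 = -51, t = 5 − 6·(-13) = 83  (check: 358·(-51) + 220·83 = 2)
The row with r = 2 (the gcd) gives the Bezout coefficients s = -51, t = 83.
Result: 358 · (-51) + 220 · (83) = 2.

gcd(358, 220) = 2; s = -51, t = 83 (check: 358·(-51) + 220·83 = 2).


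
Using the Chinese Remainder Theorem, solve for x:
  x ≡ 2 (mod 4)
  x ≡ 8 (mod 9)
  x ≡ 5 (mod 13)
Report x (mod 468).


Moduli 4, 9, 13 are pairwise coprime; by CRT there is a unique solution modulo M = 4 · 9 · 13 = 468.
Solve pairwise, accumulating the modulus:
  Start with x ≡ 2 (mod 4).
  Combine with x ≡ 8 (mod 9): since gcd(4, 9) = 1, we get a unique residue mod 36.
    Write x = 2 + 4·t and substitute into x ≡ 8 (mod 9): 4·t ≡ 8 − 2 = 6 (mod 9).
    The inverse of 4 mod 9 is 7 (since 4·7 = 28 = 3·9 + 1), so t ≡ 7·6 = 42 ≡ 6 (mod 9).
    Then x = 2 + 4·6 = 26, valid modulo lcm(4, 9) = 36: x ≡ 26 (mod 36).
  Combine with x ≡ 5 (mod 13): since gcd(36, 13) = 1, we get a unique residue mod 468.
    Write x = 26 + 36·t and substitute into x ≡ 5 (mod 13): 36·t ≡ 5 − 26 = -21 (mod 13).
    Reduce coefficients mod 13: 10·t ≡ 5 (mod 13).
    The inverse of 10 mod 13 is 4 (since 10·4 = 40 = 3·13 + 1), so t ≡ 4·5 = 20 ≡ 7 (mod 13).
    Then x = 26 + 36·7 = 278, valid modulo lcm(36, 13) = 468: x ≡ 278 (mod 468).
Verify: 278 mod 4 = 2 ✓, 278 mod 9 = 8 ✓, 278 mod 13 = 5 ✓.

x ≡ 278 (mod 468).


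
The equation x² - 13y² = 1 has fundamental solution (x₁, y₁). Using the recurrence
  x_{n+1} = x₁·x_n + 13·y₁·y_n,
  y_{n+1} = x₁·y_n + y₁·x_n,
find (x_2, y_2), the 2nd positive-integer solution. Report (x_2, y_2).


Step 1: Find the fundamental solution (x₁, y₁) of x² - 13y² = 1.
  Expand √13 as a continued fraction. a₀ = ⌊√13⌋ = 3; iterate m_{k+1} = d_k·a_k − m_k, d_{k+1} = (13 − m_{k+1}²)/d_k, a_{k+1} = ⌊(a₀ + m_{k+1})/d_{k+1}⌋ (starting m₀ = 0, d₀ = 1), with convergents p_k = a_k·p_{k-1} + p_{k-2}, q_k = a_k·q_{k-1} + q_{k-2} (p₋₁ = 1, q₋₁ = 0):
  k = 0: a₀ = 3; p₀/q₀ = 3/1; p₀² − 13·q₀² = 9 − 13 = -4.
  k = 1: m = 3, d = 4, a = ⌊(3 + 3)/4⌋ = 1; p/q = (1·3 + 1)/(1·1 + 0) = 4/1; p² − 13·q² = 16 − 13 = 3.
  k = 2: m = 1, d = 3, a = ⌊(3 + 1)/3⌋ = 1; p/q = (1·4 + 3)/(1·1 + 1) = 7/2; p² − 13·q² = 49 − 52 = -3.
  k = 3: m = 2, d = 3, a = ⌊(3 + 2)/3⌋ = 1; p/q = (1·7 + 4)/(1·2 + 1) = 11/3; p² − 13·q² = 121 − 117 = 4.
  k = 4: m = 1, d = 4, a = ⌊(3 + 1)/4⌋ = 1; p/q = (1·11 + 7)/(1·3 + 2) = 18/5; p² − 13·q² = 324 − 325 = -1.
  k = 5: m = 3, d = 1, a = ⌊(3 + 3)/1⌋ = 6; p/q = (6·18 + 11)/(6·5 + 3) = 119/33; p² − 13·q² = 14161 − 14157 = 4.
  k = 6: m = 3, d = 4, a = ⌊(3 + 3)/4⌋ = 1; p/q = (1·119 + 18)/(1·33 + 5) = 137/38; p² − 13·q² = 18769 − 18772 = -3.
  k = 7: m = 1, d = 3, a = ⌊(3 + 1)/3⌋ = 1; p/q = (1·137 + 119)/(1·38 + 33) = 256/71; p² − 13·q² = 65536 − 65533 = 3.
  k = 8: m = 2, d = 3, a = ⌊(3 + 2)/3⌋ = 1; p/q = (1·256 + 137)/(1·71 + 38) = 393/109; p² − 13·q² = 154449 − 154453 = -4.
  k = 9: m = 1, d = 4, a = ⌊(3 + 1)/4⌋ = 1; p/q = (1·393 + 256)/(1·109 + 71) = 649/180; p² − 13·q² = 421201 − 421200 = 1.
  The first convergent with p² − 13·q² = 1 gives the fundamental solution (x₁, y₁) = (649, 180).
Step 2: Apply the recurrence (x_{n+1}, y_{n+1}) = (x₁x_n + 13y₁y_n, x₁y_n + y₁x_n) repeatedly.
  From (x_1, y_1) = (649, 180): x_2 = 649·649 + 13·180·180 = 842401; y_2 = 649·180 + 180·649 = 233640.
Step 3: Verify x_2² - 13·y_2² = 709639444801 - 709639444800 = 1 (should be 1). ✓

(x_1, y_1) = (649, 180); (x_2, y_2) = (842401, 233640).


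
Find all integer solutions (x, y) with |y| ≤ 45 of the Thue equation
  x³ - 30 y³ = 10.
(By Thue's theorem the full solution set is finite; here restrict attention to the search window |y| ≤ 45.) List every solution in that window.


The equation is x³ - 30y³ = 10. For fixed y, x³ = 30·y³ + 10, so a solution requires the RHS to be a perfect cube.
Strategy: iterate y from -45 to 45, compute RHS = 30·y³ + 10, and check whether it is a (positive or negative) perfect cube.
Check small values of y:
  y = 0: RHS = 10 is not a perfect cube.
  y = 1: RHS = 40 is not a perfect cube.
  y = -1: RHS = -20 is not a perfect cube.
  y = 2: RHS = 250 is not a perfect cube.
  y = -2: RHS = -230 is not a perfect cube.
  y = 3: RHS = 820 is not a perfect cube.
  y = -3: RHS = -800 is not a perfect cube.
Continuing the search up to |y| = 45 finds no solutions either.
No (x, y) in the scanned range satisfies the equation.

No integer solutions with |y| ≤ 45.


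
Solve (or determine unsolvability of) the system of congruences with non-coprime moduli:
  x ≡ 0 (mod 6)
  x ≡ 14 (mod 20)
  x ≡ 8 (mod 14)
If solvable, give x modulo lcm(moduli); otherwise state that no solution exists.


Moduli 6, 20, 14 are not pairwise coprime, so CRT works modulo lcm(m_i) when all pairwise compatibility conditions hold.
Pairwise compatibility: gcd(m_i, m_j) must divide a_i - a_j for every pair.
Merge one congruence at a time:
  Start: x ≡ 0 (mod 6).
  Combine with x ≡ 14 (mod 20): gcd(6, 20) = 2; 14 - 0 = 14, which IS divisible by 2, so compatible.
    Write x = 0 + 6·t and substitute into x ≡ 14 (mod 20): 6·t ≡ 14 − 0 = 14 (mod 20).
    Divide the congruence (and modulus) by g = 2: 3·t ≡ 7 (mod 10).
    The inverse of 3 mod 10 is 7 (since 3·7 = 21 = 2·10 + 1), so t ≡ 7·7 = 49 ≡ 9 (mod 10).
    Then x = 0 + 6·9 = 54, valid modulo lcm(6, 20) = 60: x ≡ 54 (mod 60).
  Combine with x ≡ 8 (mod 14): gcd(60, 14) = 2; 8 - 54 = -46, which IS divisible by 2, so compatible.
    Write x = 54 + 60·t and substitute into x ≡ 8 (mod 14): 60·t ≡ 8 − 54 = -46 (mod 14).
    Divide the congruence (and modulus) by g = 2: 30·t ≡ -23 (mod 7).
    Reduce coefficients mod 7: 2·t ≡ 5 (mod 7).
    The inverse of 2 mod 7 is 4 (since 2·4 = 8 = 1·7 + 1), so t ≡ 4·5 = 20 ≡ 6 (mod 7).
    Then x = 54 + 60·6 = 414, valid modulo lcm(60, 14) = 420: x ≡ 414 (mod 420).
Verify: 414 mod 6 = 0, 414 mod 20 = 14, 414 mod 14 = 8.

x ≡ 414 (mod 420).


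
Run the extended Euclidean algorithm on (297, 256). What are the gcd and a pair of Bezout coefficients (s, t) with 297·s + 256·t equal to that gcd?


Euclidean algorithm on (297, 256) — divide until remainder is 0:
  297 = 1 · 256 + 41
  256 = 6 · 41 + 10
  41 = 4 · 10 + 1
  10 = 10 · 1 + 0
gcd(297, 256) = 1.
Track Bezout coefficients alongside the remainders: start with r₀ = 297 = a·1 + b·0 (s = 1, t = 0) and r₁ = 256 = a·0 + b·1 (s = 0, t = 1); each new remainder r_{k+1} = r_{k-1} − q_k·r_k inherits s_{k+1} = s_{k-1} − q_k·s_k, t_{k+1} = t_{k-1} − q_k·t_k, so r_k = a·s_k + b·t_k at every step:
  q = 1: r = 41, s = 1 − 1·0 = 1, t = 0 − 1·1 = -1  (check: 297·1 + 256·(-1) = 41)
  q = 6: r = 10, s = 0 − 6·1 = -6, t = 1 − 6·(-1) = 7  (check: 297·(-6) + 256·7 = 10)
  q = 4: r = 1, s = 1 − 4·(-6) = 25, t = -1 − 4·7 = -29  (check: 297·25 + 256·(-29) = 1)
The row with r = 1 (the gcd) gives the Bezout coefficients s = 25, t = -29.
Result: 297 · (25) + 256 · (-29) = 1.

gcd(297, 256) = 1; s = 25, t = -29 (check: 297·25 + 256·(-29) = 1).


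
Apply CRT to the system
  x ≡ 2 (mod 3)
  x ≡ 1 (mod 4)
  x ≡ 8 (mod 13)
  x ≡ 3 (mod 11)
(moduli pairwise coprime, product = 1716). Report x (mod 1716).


Product of moduli M = 3 · 4 · 13 · 11 = 1716.
Merge one congruence at a time:
  Start: x ≡ 2 (mod 3).
  Combine with x ≡ 1 (mod 4); new modulus lcm = 12.
    Write x = 2 + 3·t and substitute into x ≡ 1 (mod 4): 3·t ≡ 1 − 2 = -1 (mod 4).
    Reduce coefficients mod 4: 3·t ≡ 3 (mod 4).
    The inverse of 3 mod 4 is 3 (since 3·3 = 9 = 2·4 + 1), so t ≡ 3·3 = 9 ≡ 1 (mod 4).
    Then x = 2 + 3·1 = 5, valid modulo lcm(3, 4) = 12: x ≡ 5 (mod 12).
  Combine with x ≡ 8 (mod 13); new modulus lcm = 156.
    Write x = 5 + 12·t and substitute into x ≡ 8 (mod 13): 12·t ≡ 8 − 5 = 3 (mod 13).
    The inverse of 12 mod 13 is 12 (since 12·12 = 144 = 11·13 + 1), so t ≡ 12·3 = 36 ≡ 10 (mod 13).
    Then x = 5 + 12·10 = 125, valid modulo lcm(12, 13) = 156: x ≡ 125 (mod 156).
  Combine with x ≡ 3 (mod 11); new modulus lcm = 1716.
    Write x = 125 + 156·t and substitute into x ≡ 3 (mod 11): 156·t ≡ 3 − 125 = -122 (mod 11).
    Reduce coefficients mod 11: 2·t ≡ 10 (mod 11).
    The inverse of 2 mod 11 is 6 (since 2·6 = 12 = 1·11 + 1), so t ≡ 6·10 = 60 ≡ 5 (mod 11).
    Then x = 125 + 156·5 = 905, valid modulo lcm(156, 11) = 1716: x ≡ 905 (mod 1716).
Verify against each original: 905 mod 3 = 2, 905 mod 4 = 1, 905 mod 13 = 8, 905 mod 11 = 3.

x ≡ 905 (mod 1716).


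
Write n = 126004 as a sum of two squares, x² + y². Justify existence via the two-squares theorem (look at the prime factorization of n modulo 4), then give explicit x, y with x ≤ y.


Step 1: Factor n = 126004 = 2^2 · 17^2 · 109.
Step 2: Check the mod-4 condition on each prime factor: 2 = 2 (special); 17 ≡ 1 (mod 4), exponent 2; 109 ≡ 1 (mod 4), exponent 1.
All primes ≡ 3 (mod 4) appear to even exponent (or don't appear), so by the two-squares theorem n IS expressible as a sum of two squares.
Step 3: Build a representation. Group n = k² · m with k = 2 and m = 17 · 17 · 109 = 31501 (a product of primes ≡ 1 (mod 4)); a representation of m scales to one of n via (k·x)² + (k·y)² = k²(x² + y²). Each prime p ≡ 1 (mod 4) is itself a sum of two squares; find a² by testing p − a² for a perfect square:
  17: 17 − 1² = 16 = 4² ⇒ 17 = 1² + 4².
  109: 109 − 1² = 108, 109 − 2² = 105, 109 − 3² = 100 = 10² ⇒ 109 = 3² + 10².
  Combine using the Brahmagupta–Fibonacci identity (a² + b²)(c² + d²) = (ac − bd)² + (ad + bc)² = (ac + bd)² + (ad − bc)²:
  17 · 17 = 289: from (1² + 4²)(1² + 4²), take (1·1 − 4·4, 1·4 + 4·1) = (1 − 16, 4 + 4) = (-15, 8); dropping signs (only squares matter) gives (15, 8); check 15² + 8² = 225 + 64 = 289 ✓.
  289 · 109 = 31501: from (15² + 8²)(3² + 10²), take (15·3 − 8·10, 15·10 + 8·3) = (45 − 80, 150 + 24) = (-35, 174); dropping signs (only squares matter) gives (35, 174); check 35² + 174² = 1225 + 30276 = 31501 ✓.
  Scale by k = 2: (2·35, 2·174) = (70, 348).
Step 4: Order so x ≤ y and verify: 70² + 348² = 4900 + 121104 = 126004 = n. ✓

n = 126004 = 70² + 348² (one valid representation with x ≤ y).


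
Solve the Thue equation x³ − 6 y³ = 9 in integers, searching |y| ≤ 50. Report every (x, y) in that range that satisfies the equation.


The equation is x³ - 6y³ = 9. For fixed y, x³ = 6·y³ + 9, so a solution requires the RHS to be a perfect cube.
Strategy: iterate y from -50 to 50, compute RHS = 6·y³ + 9, and check whether it is a (positive or negative) perfect cube.
Check small values of y:
  y = 0: RHS = 9 is not a perfect cube.
  y = 1: RHS = 15 is not a perfect cube.
  y = -1: RHS = 3 is not a perfect cube.
  y = 2: RHS = 57 is not a perfect cube.
  y = -2: RHS = -39 is not a perfect cube.
  y = 3: RHS = 171 is not a perfect cube.
  y = -3: RHS = -153 is not a perfect cube.
Continuing the search up to |y| = 50 finds no solutions either.
No (x, y) in the scanned range satisfies the equation.

No integer solutions with |y| ≤ 50.
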